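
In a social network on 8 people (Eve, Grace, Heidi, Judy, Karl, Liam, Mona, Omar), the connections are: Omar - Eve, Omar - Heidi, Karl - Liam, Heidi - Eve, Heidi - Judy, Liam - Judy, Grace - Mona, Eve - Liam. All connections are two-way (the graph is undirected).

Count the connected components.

2

From Eve: component {Eve, Heidi, Judy, Karl, Liam, Omar}.
From Grace: component {Grace, Mona}.
That's 2 components.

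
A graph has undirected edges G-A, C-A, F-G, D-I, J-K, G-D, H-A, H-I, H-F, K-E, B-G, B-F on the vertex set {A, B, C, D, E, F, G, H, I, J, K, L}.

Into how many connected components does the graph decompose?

From A: component {A, B, C, D, F, G, H, I}.
From E: component {E, J, K}.
From L: component {L}.
That's 3 components.

3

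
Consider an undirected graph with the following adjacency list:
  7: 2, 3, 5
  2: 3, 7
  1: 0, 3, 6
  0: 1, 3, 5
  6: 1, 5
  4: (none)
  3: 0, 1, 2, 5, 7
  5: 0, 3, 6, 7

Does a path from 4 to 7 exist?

No

4 has no edges, so nothing is reachable from it.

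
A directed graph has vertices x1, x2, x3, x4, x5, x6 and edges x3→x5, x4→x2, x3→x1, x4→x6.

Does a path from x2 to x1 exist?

No

x2 has no outgoing edges, so nothing is reachable from it.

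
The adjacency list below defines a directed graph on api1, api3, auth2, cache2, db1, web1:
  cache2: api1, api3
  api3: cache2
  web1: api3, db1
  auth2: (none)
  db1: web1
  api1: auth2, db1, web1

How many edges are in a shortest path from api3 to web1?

Distance 0: api3.
Distance 1: cache2.
Distance 2: api1.
Distance 3: auth2, db1, web1 — contains web1.

3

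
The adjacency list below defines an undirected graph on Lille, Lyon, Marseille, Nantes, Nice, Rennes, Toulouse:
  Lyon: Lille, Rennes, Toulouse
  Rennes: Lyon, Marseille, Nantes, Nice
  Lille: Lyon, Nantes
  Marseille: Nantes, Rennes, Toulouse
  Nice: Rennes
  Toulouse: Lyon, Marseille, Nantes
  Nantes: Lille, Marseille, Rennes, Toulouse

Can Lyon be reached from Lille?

Yes

Explore from Lille.
Distance 1: reach Lyon, Nantes.
Found Lyon.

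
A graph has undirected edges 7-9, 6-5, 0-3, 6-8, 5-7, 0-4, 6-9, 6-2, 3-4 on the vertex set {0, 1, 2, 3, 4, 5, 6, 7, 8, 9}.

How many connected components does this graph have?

From 0: component {0, 3, 4}.
From 1: component {1}.
From 2: component {2, 5, 6, 7, 8, 9}.
That's 3 components.

3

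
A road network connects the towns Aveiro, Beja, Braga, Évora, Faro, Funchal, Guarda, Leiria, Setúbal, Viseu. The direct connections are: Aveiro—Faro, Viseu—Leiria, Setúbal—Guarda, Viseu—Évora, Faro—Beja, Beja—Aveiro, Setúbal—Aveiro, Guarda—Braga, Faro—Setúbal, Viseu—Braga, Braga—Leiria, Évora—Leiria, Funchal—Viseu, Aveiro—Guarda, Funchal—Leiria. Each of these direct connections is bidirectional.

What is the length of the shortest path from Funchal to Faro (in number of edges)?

Distance 0: Funchal.
Distance 1: Leiria, Viseu.
Distance 2: Braga, Évora.
Distance 3: Guarda.
Distance 4: Aveiro, Setúbal.
Distance 5: Beja, Faro — contains Faro.

5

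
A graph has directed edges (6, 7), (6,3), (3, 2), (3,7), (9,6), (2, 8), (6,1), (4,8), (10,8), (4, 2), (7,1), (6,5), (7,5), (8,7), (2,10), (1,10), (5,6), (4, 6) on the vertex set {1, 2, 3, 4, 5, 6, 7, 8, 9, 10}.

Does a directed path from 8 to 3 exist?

Explore from 8.
Distance 1: reach 7.
Distance 2: reach 1, 5.
Distance 3: reach 6, 10.
Distance 4: reach 3.
Found 3.

Yes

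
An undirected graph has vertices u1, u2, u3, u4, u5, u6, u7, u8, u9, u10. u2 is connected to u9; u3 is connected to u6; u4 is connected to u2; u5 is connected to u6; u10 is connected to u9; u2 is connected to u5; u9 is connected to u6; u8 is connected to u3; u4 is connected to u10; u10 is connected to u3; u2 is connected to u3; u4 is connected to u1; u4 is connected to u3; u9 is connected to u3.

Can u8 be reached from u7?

No

u7 has no edges, so nothing is reachable from it.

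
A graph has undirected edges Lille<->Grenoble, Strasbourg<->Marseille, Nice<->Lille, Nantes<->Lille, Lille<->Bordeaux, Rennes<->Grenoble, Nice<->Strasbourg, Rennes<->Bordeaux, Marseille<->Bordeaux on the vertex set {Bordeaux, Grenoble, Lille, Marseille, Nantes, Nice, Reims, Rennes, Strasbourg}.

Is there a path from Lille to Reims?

No

Explore from Lille.
Distance 1: reach Bordeaux, Grenoble, Nantes, Nice.
Distance 2: reach Marseille, Rennes, Strasbourg.
The search is exhausted without reaching Reims; it lies in a different component.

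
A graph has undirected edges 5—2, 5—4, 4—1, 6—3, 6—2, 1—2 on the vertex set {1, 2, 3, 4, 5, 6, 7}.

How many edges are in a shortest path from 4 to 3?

4

Distance 0: 4.
Distance 1: 1, 5.
Distance 2: 2.
Distance 3: 6.
Distance 4: 3 — contains 3.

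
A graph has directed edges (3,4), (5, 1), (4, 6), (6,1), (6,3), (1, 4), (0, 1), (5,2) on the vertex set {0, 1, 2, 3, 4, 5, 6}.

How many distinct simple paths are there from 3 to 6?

1

3→4→6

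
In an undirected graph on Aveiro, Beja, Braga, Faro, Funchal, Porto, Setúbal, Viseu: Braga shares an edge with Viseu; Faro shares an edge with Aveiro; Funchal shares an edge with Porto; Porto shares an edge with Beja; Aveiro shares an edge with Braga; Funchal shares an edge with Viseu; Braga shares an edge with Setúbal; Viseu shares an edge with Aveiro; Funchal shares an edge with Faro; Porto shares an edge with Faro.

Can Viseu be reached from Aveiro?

Explore from Aveiro.
Distance 1: reach Braga, Faro, Viseu.
Found Viseu.

Yes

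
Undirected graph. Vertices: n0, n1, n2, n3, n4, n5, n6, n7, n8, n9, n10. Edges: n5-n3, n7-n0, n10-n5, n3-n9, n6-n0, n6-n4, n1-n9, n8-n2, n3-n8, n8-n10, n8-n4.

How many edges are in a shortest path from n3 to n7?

5

Distance 0: n3.
Distance 1: n5, n8, n9.
Distance 2: n1, n2, n4, n10.
Distance 3: n6.
Distance 4: n0.
Distance 5: n7 — contains n7.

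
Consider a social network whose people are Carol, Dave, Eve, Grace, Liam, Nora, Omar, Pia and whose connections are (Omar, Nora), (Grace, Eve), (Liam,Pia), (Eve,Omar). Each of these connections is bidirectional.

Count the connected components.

4

From Carol: component {Carol}.
From Dave: component {Dave}.
From Eve: component {Eve, Grace, Nora, Omar}.
From Liam: component {Liam, Pia}.
That's 4 components.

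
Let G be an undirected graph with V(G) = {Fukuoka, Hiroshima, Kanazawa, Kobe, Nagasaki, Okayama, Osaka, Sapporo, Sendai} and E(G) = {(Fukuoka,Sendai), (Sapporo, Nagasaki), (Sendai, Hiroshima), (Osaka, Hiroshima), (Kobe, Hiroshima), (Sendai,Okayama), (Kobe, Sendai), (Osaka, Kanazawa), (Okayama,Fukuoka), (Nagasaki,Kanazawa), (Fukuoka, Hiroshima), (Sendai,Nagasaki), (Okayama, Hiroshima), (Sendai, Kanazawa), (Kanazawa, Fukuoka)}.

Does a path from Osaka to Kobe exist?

Explore from Osaka.
Distance 1: reach Hiroshima, Kanazawa.
Distance 2: reach Fukuoka, Kobe, Nagasaki, Okayama, Sendai.
Found Kobe.

Yes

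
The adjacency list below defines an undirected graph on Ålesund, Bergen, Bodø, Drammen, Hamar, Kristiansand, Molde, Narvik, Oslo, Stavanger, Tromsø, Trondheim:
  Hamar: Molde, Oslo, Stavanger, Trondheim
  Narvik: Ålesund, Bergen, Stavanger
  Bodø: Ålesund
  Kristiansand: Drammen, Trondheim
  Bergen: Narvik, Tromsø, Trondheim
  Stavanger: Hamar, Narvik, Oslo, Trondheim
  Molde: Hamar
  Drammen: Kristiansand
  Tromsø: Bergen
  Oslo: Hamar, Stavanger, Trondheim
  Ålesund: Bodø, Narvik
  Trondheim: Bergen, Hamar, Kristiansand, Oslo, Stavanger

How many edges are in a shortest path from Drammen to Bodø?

Distance 0: Drammen.
Distance 1: Kristiansand.
Distance 2: Trondheim.
Distance 3: Bergen, Hamar, Oslo, Stavanger.
Distance 4: Molde, Narvik, Tromsø.
Distance 5: Ålesund.
Distance 6: Bodø — contains Bodø.

6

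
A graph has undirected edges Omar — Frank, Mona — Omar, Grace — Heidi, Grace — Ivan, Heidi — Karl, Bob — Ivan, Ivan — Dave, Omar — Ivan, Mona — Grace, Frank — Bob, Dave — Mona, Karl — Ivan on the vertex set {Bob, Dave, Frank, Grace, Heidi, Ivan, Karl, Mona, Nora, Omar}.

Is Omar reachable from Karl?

Yes

Explore from Karl.
Distance 1: reach Heidi, Ivan.
Distance 2: reach Bob, Dave, Grace, Omar.
Found Omar.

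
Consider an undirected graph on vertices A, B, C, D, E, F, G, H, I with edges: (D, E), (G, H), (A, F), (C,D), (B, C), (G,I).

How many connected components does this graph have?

From A: component {A, F}.
From B: component {B, C, D, E}.
From G: component {G, H, I}.
That's 3 components.

3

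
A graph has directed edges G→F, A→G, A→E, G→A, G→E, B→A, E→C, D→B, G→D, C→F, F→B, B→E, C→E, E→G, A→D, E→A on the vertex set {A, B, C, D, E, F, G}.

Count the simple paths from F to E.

F→B→A→E
F→B→A→G→E
F→B→E

3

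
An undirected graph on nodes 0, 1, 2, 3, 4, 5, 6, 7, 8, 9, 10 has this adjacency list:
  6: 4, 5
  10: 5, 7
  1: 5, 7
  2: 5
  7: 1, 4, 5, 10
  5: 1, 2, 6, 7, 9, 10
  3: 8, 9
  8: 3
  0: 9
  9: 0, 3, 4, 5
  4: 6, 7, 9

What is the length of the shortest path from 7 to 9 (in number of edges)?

Distance 0: 7.
Distance 1: 1, 4, 5, 10.
Distance 2: 2, 6, 9 — contains 9.

2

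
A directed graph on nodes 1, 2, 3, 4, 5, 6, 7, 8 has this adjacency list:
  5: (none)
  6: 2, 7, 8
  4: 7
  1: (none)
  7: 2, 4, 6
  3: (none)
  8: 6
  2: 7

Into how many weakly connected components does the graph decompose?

4

From 1: component {1}.
From 2: component {2, 4, 6, 7, 8}.
From 3: component {3}.
From 5: component {5}.
That's 4 components.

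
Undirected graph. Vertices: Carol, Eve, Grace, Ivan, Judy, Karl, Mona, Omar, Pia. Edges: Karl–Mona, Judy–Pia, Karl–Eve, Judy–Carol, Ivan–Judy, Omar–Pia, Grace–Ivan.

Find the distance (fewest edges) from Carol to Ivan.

2

Distance 0: Carol.
Distance 1: Judy.
Distance 2: Ivan, Pia — contains Ivan.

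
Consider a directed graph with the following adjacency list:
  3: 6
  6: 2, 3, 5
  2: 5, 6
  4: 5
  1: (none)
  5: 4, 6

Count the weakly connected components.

From 1: component {1}.
From 2: component {2, 3, 4, 5, 6}.
That's 2 components.

2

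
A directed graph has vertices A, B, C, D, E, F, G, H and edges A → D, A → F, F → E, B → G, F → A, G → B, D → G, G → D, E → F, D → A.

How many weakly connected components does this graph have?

From A: component {A, B, D, E, F, G}.
From C: component {C}.
From H: component {H}.
That's 3 components.

3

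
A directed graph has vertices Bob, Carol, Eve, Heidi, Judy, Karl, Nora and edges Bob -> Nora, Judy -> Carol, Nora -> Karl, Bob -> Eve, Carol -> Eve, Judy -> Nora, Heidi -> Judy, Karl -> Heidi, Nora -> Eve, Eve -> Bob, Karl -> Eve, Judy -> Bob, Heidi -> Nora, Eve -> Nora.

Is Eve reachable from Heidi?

Explore from Heidi.
Distance 1: reach Judy, Nora.
Distance 2: reach Bob, Carol, Eve, Karl.
Found Eve.

Yes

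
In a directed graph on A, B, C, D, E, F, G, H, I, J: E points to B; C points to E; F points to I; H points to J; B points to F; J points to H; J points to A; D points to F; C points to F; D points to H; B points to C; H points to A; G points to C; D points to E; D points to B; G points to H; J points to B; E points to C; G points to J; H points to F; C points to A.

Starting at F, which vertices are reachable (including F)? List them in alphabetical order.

Start at F.
Its neighbours: I.
Nothing further is reachable.

F, I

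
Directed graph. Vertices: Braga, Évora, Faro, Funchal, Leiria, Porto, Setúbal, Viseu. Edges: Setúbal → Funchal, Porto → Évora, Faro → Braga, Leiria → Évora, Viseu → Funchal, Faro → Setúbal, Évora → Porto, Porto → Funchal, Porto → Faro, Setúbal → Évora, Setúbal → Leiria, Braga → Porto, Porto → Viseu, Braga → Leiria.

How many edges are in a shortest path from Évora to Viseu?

Distance 0: Évora.
Distance 1: Porto.
Distance 2: Faro, Funchal, Viseu — contains Viseu.

2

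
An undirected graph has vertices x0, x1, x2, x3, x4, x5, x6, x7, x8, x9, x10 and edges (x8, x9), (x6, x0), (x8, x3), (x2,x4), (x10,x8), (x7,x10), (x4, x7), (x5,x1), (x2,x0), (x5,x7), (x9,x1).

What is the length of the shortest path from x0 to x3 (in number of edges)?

6

Distance 0: x0.
Distance 1: x2, x6.
Distance 2: x4.
Distance 3: x7.
Distance 4: x5, x10.
Distance 5: x1, x8.
Distance 6: x3, x9 — contains x3.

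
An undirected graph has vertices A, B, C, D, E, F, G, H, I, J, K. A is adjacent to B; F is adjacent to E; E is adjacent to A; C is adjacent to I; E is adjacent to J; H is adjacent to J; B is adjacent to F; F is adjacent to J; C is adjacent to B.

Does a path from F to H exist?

Explore from F.
Distance 1: reach B, E, J.
Distance 2: reach A, C, H.
Found H.

Yes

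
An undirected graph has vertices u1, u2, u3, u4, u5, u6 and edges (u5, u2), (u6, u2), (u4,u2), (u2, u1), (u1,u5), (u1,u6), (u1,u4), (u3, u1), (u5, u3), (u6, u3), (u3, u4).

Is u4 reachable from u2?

Yes

Explore from u2.
Distance 1: reach u1, u4, u5, u6.
Found u4.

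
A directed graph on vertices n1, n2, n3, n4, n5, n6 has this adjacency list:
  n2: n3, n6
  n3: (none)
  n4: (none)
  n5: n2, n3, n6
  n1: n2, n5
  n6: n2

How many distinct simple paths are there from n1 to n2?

3

n1→n2
n1→n5→n2
n1→n5→n6→n2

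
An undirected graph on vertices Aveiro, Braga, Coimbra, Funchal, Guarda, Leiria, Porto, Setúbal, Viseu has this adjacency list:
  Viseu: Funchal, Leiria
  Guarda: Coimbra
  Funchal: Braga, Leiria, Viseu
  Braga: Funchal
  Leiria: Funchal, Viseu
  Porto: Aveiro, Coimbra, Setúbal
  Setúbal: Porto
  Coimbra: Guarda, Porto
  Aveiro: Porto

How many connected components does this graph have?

2

From Aveiro: component {Aveiro, Coimbra, Guarda, Porto, Setúbal}.
From Braga: component {Braga, Funchal, Leiria, Viseu}.
That's 2 components.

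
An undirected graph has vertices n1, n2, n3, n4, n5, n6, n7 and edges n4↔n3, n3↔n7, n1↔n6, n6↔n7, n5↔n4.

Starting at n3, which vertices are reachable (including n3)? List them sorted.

n1, n3, n4, n5, n6, n7

Start at n3.
Its neighbours: n4, n7.
Then their neighbours: n5, n6.
Then next layer: n1.
Nothing further is reachable.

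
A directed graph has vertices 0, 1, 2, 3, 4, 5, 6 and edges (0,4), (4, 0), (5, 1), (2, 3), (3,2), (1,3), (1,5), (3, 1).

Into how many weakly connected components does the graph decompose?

From 0: component {0, 4}.
From 1: component {1, 2, 3, 5}.
From 6: component {6}.
That's 3 components.

3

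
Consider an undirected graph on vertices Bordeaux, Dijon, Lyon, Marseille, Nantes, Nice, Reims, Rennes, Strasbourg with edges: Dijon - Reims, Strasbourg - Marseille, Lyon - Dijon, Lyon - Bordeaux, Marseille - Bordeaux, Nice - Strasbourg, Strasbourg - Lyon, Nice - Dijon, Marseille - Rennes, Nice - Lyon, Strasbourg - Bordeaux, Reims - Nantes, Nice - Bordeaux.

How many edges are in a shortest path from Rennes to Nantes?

6

Distance 0: Rennes.
Distance 1: Marseille.
Distance 2: Bordeaux, Strasbourg.
Distance 3: Lyon, Nice.
Distance 4: Dijon.
Distance 5: Reims.
Distance 6: Nantes — contains Nantes.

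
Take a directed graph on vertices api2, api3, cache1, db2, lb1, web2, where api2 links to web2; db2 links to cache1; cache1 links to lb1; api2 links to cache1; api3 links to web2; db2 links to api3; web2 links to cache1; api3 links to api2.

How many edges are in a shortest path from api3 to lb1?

Distance 0: api3.
Distance 1: api2, web2.
Distance 2: cache1.
Distance 3: lb1 — contains lb1.

3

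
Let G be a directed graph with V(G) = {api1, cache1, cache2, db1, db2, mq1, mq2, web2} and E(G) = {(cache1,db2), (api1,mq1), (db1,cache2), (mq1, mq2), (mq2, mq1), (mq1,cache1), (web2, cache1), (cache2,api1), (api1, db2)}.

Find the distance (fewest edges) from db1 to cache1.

Distance 0: db1.
Distance 1: cache2.
Distance 2: api1.
Distance 3: db2, mq1.
Distance 4: cache1, mq2 — contains cache1.

4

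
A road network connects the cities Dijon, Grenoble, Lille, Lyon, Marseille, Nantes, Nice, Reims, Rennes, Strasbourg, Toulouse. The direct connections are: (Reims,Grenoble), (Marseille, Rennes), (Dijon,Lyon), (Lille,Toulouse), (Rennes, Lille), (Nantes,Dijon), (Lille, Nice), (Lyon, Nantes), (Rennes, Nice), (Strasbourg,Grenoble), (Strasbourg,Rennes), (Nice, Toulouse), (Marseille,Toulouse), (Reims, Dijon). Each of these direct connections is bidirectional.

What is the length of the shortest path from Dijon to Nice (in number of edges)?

5

Distance 0: Dijon.
Distance 1: Lyon, Nantes, Reims.
Distance 2: Grenoble.
Distance 3: Strasbourg.
Distance 4: Rennes.
Distance 5: Lille, Marseille, Nice — contains Nice.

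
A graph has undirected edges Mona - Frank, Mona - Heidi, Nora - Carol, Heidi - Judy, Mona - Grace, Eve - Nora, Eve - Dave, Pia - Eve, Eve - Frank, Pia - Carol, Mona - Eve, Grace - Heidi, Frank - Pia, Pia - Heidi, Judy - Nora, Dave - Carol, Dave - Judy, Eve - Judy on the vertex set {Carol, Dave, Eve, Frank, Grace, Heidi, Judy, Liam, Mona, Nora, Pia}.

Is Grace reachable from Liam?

Liam has no edges, so nothing is reachable from it.

No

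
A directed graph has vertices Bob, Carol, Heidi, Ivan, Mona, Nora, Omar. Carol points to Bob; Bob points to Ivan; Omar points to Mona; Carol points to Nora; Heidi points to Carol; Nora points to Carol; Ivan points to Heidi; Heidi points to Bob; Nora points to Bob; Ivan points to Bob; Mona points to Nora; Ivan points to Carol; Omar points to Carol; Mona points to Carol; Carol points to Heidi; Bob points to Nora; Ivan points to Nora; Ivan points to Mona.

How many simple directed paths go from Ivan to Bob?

16

Ivan→Bob
Ivan→Carol→Bob
Ivan→Carol→Heidi→Bob
Ivan→Carol→Nora→Bob
Ivan→Heidi→Bob
Ivan→Heidi→Carol→Bob
Ivan→Heidi→Carol→Nora→Bob
Ivan→Mona→Carol→Bob
... and 8 more.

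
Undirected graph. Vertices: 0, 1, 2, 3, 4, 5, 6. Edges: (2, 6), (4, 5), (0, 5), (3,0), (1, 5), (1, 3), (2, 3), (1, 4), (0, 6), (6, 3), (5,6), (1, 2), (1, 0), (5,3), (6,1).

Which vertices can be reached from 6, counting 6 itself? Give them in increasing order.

0, 1, 2, 3, 4, 5, 6

Start at 6.
Its neighbours: 0, 1, 2, 3, 5.
Then their neighbours: 4.
Every vertex is now reached.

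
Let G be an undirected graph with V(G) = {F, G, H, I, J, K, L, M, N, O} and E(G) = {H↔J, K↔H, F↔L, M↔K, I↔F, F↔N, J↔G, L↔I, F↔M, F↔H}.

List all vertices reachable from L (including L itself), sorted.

Start at L.
Its neighbours: F, I.
Then their neighbours: H, M, N.
Then next layer: J, K.
Then next layer: G.
Nothing further is reachable.

F, G, H, I, J, K, L, M, N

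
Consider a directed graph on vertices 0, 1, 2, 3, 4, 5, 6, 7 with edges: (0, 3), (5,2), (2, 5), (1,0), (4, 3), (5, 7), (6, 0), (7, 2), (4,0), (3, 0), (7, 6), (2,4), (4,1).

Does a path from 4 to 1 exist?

Yes

Explore from 4.
Distance 1: reach 0, 1, 3.
Found 1.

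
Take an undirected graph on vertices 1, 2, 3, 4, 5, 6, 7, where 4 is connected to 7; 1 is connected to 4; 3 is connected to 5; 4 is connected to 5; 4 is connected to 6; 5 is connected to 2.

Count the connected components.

From 1: component {1, 2, 3, 4, 5, 6, 7}.
That's 1 component.

1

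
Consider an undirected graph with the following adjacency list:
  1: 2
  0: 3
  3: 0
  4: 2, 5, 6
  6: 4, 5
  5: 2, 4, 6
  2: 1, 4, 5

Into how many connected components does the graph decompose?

From 0: component {0, 3}.
From 1: component {1, 2, 4, 5, 6}.
That's 2 components.

2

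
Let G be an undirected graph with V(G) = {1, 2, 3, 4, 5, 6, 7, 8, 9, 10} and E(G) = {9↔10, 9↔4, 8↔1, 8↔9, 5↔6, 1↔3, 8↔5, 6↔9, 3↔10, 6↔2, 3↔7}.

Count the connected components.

From 1: component {1, 2, 3, 4, 5, 6, 7, 8, 9, 10}.
That's 1 component.

1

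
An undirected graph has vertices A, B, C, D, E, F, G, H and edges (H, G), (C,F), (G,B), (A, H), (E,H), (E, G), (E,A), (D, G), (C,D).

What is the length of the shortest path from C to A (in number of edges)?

Distance 0: C.
Distance 1: D, F.
Distance 2: G.
Distance 3: B, E, H.
Distance 4: A — contains A.

4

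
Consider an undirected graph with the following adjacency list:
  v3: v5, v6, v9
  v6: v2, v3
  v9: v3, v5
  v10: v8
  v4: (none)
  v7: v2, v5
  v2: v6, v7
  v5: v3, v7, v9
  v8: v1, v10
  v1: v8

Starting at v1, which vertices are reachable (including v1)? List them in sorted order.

Start at v1.
Its neighbours: v8.
Then their neighbours: v10.
Nothing further is reachable.

v1, v8, v10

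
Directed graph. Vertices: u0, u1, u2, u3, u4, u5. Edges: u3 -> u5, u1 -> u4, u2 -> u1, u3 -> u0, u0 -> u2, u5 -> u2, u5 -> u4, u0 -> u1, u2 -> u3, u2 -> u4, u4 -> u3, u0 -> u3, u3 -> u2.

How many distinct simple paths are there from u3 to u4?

8

u3→u0→u1→u4
u3→u0→u2→u1→u4
u3→u0→u2→u4
u3→u2→u1→u4
u3→u2→u4
u3→u5→u2→u1→u4
u3→u5→u2→u4
u3→u5→u4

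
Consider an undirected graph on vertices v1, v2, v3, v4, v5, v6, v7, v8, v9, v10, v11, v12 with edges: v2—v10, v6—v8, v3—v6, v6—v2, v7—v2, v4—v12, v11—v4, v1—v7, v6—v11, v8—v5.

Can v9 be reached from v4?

Explore from v4.
Distance 1: reach v11, v12.
Distance 2: reach v6.
Distance 3: reach v2, v3, v8.
Distance 4: reach v5, v7, v10.
Distance 5: reach v1.
The search is exhausted without reaching v9; it lies in a different component.

No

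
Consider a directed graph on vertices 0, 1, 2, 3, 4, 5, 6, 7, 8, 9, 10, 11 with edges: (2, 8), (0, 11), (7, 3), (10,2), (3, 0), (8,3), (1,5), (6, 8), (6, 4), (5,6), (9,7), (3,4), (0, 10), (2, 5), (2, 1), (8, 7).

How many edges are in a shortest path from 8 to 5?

5

Distance 0: 8.
Distance 1: 3, 7.
Distance 2: 0, 4.
Distance 3: 10, 11.
Distance 4: 2.
Distance 5: 1, 5 — contains 5.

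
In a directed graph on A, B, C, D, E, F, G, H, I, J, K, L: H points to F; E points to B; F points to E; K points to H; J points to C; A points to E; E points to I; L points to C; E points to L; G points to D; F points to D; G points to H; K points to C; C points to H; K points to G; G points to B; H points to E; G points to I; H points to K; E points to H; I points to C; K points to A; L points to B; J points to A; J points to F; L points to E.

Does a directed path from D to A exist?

No

D has no outgoing edges, so nothing is reachable from it.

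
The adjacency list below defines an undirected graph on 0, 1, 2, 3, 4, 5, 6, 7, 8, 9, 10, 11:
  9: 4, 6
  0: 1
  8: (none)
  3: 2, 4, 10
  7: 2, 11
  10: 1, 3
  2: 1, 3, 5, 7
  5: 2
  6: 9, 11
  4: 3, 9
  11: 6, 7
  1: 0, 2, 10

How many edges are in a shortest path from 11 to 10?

4

Distance 0: 11.
Distance 1: 6, 7.
Distance 2: 2, 9.
Distance 3: 1, 3, 4, 5.
Distance 4: 0, 10 — contains 10.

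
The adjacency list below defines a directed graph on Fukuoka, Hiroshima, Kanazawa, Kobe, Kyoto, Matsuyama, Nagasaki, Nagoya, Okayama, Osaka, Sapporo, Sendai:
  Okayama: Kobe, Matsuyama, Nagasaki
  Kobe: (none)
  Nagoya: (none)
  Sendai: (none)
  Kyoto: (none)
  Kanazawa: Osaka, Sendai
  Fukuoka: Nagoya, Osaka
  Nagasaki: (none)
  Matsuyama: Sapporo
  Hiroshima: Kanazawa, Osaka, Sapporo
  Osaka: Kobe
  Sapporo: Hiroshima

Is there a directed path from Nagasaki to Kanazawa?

Nagasaki has no outgoing edges, so nothing is reachable from it.

No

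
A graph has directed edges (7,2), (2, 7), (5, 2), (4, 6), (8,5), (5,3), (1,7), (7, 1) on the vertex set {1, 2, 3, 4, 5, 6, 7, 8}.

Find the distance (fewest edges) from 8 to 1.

Distance 0: 8.
Distance 1: 5.
Distance 2: 2, 3.
Distance 3: 7.
Distance 4: 1 — contains 1.

4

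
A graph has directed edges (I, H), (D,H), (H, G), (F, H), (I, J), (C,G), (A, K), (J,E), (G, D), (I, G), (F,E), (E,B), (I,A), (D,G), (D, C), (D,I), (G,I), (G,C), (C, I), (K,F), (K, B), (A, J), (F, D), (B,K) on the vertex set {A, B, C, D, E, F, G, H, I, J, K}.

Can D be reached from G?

Yes

Explore from G.
Distance 1: reach C, D, I.
Found D.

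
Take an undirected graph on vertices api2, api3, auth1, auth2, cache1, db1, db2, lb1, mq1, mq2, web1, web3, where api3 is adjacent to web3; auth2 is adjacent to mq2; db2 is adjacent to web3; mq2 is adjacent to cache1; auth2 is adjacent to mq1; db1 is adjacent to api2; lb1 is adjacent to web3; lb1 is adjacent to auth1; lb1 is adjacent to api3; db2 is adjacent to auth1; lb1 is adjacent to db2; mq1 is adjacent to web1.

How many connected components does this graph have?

From api2: component {api2, db1}.
From api3: component {api3, auth1, db2, lb1, web3}.
From auth2: component {auth2, cache1, mq1, mq2, web1}.
That's 3 components.

3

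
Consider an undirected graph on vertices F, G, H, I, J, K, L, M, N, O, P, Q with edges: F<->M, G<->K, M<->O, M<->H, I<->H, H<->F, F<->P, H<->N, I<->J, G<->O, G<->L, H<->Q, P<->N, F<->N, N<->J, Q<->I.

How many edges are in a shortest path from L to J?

6

Distance 0: L.
Distance 1: G.
Distance 2: K, O.
Distance 3: M.
Distance 4: F, H.
Distance 5: I, N, P, Q.
Distance 6: J — contains J.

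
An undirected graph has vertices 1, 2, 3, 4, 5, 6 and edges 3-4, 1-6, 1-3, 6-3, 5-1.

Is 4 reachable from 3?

Explore from 3.
Distance 1: reach 1, 4, 6.
Found 4.

Yes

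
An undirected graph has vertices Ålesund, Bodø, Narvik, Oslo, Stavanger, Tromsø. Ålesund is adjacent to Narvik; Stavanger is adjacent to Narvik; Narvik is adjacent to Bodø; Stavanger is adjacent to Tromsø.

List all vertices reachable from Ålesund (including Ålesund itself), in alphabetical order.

Start at Ålesund.
Its neighbours: Narvik.
Then their neighbours: Bodø, Stavanger.
Then next layer: Tromsø.
Nothing further is reachable.

Ålesund, Bodø, Narvik, Stavanger, Tromsø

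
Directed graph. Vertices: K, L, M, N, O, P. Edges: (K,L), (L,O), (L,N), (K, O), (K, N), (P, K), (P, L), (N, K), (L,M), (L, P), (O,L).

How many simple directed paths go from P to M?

P→K→L→M
P→K→O→L→M
P→L→M

3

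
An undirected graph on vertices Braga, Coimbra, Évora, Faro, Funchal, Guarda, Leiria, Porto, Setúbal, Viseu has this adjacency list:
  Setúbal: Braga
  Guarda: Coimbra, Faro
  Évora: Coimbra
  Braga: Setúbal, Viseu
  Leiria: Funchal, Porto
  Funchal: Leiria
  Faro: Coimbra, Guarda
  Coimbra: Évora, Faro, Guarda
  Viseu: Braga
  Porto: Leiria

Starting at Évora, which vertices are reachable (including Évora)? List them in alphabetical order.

Coimbra, Évora, Faro, Guarda

Start at Évora.
Its neighbours: Coimbra.
Then their neighbours: Faro, Guarda.
Nothing further is reachable.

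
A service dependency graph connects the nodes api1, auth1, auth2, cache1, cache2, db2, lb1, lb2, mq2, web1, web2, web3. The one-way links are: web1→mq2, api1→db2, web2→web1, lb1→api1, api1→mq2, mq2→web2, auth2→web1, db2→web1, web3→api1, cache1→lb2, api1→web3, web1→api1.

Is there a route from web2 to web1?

Explore from web2.
Distance 1: reach web1.
Found web1.

Yes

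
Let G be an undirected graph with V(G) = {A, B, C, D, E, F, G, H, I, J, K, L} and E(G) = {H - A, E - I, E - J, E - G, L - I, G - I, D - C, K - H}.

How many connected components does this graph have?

5

From A: component {A, H, K}.
From B: component {B}.
From C: component {C, D}.
From E: component {E, G, I, J, L}.
From F: component {F}.
That's 5 components.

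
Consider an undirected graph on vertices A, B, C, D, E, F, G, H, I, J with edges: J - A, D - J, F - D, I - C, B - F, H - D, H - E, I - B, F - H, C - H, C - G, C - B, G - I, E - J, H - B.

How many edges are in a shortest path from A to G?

5

Distance 0: A.
Distance 1: J.
Distance 2: D, E.
Distance 3: F, H.
Distance 4: B, C.
Distance 5: G, I — contains G.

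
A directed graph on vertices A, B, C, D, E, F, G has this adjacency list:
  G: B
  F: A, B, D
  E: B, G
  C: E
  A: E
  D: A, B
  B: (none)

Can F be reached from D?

Explore from D.
Distance 1: reach A, B.
Distance 2: reach E.
Distance 3: reach G.
The search from D is exhausted; no directed path reaches F.

No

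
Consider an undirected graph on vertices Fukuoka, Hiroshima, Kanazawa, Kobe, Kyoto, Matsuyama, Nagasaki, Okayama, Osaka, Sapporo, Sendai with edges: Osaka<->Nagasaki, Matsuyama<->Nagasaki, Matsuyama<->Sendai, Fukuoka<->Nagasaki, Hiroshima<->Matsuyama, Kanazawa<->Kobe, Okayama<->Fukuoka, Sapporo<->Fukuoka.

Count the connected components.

From Fukuoka: component {Fukuoka, Hiroshima, Matsuyama, Nagasaki, Okayama, Osaka, Sapporo, Sendai}.
From Kanazawa: component {Kanazawa, Kobe}.
From Kyoto: component {Kyoto}.
That's 3 components.

3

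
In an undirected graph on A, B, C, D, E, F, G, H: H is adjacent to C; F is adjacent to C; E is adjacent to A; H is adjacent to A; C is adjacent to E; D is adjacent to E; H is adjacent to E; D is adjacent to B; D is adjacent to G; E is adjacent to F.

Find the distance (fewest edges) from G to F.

Distance 0: G.
Distance 1: D.
Distance 2: B, E.
Distance 3: A, C, F, H — contains F.

3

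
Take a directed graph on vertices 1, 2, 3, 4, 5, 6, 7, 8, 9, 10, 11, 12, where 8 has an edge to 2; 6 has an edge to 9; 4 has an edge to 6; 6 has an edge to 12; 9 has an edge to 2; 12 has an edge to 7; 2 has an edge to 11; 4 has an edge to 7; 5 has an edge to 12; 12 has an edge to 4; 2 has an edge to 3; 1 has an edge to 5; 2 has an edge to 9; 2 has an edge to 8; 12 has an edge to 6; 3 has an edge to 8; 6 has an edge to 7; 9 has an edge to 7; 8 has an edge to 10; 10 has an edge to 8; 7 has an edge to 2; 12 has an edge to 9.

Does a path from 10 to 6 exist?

No

Explore from 10.
Distance 1: reach 8.
Distance 2: reach 2.
Distance 3: reach 3, 9, 11.
Distance 4: reach 7.
The search from 10 is exhausted; no directed path reaches 6.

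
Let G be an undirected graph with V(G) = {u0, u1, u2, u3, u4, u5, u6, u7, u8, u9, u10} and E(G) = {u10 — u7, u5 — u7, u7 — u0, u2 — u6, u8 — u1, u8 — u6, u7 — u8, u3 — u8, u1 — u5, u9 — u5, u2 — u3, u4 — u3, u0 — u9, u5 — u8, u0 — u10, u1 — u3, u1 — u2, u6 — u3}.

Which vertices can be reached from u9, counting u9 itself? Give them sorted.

u0, u1, u2, u3, u4, u5, u6, u7, u8, u9, u10

Start at u9.
Its neighbours: u0, u5.
Then their neighbours: u1, u7, u8, u10.
Then next layer: u2, u3, u6.
Then next layer: u4.
Every vertex is now reached.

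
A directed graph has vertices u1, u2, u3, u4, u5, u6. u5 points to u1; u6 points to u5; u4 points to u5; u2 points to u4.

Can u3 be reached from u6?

Explore from u6.
Distance 1: reach u5.
Distance 2: reach u1.
The search from u6 is exhausted; no directed path reaches u3.

No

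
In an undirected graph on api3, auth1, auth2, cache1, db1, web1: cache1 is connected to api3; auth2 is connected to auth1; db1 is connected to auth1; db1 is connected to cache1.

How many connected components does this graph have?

2

From api3: component {api3, auth1, auth2, cache1, db1}.
From web1: component {web1}.
That's 2 components.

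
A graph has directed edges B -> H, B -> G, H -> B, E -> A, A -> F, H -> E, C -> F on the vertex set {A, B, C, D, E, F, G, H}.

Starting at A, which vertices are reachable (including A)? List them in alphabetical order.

A, F

Start at A.
Its neighbours: F.
Nothing further is reachable.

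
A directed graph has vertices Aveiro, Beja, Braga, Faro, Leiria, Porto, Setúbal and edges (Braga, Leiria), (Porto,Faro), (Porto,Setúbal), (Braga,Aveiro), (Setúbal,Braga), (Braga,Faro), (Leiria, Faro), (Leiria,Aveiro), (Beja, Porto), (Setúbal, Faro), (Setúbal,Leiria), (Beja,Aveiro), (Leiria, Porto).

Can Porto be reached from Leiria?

Yes

Explore from Leiria.
Distance 1: reach Aveiro, Faro, Porto.
Found Porto.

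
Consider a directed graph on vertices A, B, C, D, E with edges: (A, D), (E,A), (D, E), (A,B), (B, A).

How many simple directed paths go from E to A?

E→A

1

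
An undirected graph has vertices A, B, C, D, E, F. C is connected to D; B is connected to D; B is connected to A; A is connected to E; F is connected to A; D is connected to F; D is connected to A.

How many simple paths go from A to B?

3

A–B
A–D–B
A–F–D–B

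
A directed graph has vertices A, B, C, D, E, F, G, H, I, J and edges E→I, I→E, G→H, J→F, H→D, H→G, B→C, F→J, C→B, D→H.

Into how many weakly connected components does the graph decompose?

From A: component {A}.
From B: component {B, C}.
From D: component {D, G, H}.
From E: component {E, I}.
From F: component {F, J}.
That's 5 components.

5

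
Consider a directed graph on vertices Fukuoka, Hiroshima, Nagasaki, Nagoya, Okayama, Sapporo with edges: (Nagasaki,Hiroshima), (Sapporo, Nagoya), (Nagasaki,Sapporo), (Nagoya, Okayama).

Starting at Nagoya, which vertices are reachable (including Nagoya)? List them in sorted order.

Nagoya, Okayama

Start at Nagoya.
Its neighbours: Okayama.
Nothing further is reachable.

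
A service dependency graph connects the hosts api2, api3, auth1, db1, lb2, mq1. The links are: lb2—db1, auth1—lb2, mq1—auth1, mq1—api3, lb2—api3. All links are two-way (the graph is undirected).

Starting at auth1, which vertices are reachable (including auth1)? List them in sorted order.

Start at auth1.
Its neighbours: lb2, mq1.
Then their neighbours: api3, db1.
Nothing further is reachable.

api3, auth1, db1, lb2, mq1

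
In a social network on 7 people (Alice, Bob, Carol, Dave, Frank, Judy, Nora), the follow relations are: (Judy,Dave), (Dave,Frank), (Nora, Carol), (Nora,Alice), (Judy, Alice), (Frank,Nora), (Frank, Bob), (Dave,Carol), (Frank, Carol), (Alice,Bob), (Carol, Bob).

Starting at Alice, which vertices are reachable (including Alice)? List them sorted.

Alice, Bob

Start at Alice.
Its neighbours: Bob.
Nothing further is reachable.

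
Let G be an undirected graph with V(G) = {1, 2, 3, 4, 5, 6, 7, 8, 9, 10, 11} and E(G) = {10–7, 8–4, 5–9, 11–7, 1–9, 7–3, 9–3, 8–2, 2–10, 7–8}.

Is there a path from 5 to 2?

Yes

Explore from 5.
Distance 1: reach 9.
Distance 2: reach 1, 3.
Distance 3: reach 7.
Distance 4: reach 8, 10, 11.
Distance 5: reach 2, 4.
Found 2.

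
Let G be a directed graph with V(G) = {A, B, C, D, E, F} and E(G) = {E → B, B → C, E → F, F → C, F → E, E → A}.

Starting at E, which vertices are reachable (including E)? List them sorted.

A, B, C, E, F

Start at E.
Its neighbours: A, B, F.
Then their neighbours: C.
Nothing further is reachable.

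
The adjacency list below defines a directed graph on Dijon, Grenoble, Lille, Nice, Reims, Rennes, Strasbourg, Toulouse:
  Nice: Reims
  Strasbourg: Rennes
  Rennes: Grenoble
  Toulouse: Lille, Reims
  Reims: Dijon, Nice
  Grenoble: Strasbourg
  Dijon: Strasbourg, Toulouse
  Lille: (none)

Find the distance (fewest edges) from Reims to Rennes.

3

Distance 0: Reims.
Distance 1: Dijon, Nice.
Distance 2: Strasbourg, Toulouse.
Distance 3: Lille, Rennes — contains Rennes.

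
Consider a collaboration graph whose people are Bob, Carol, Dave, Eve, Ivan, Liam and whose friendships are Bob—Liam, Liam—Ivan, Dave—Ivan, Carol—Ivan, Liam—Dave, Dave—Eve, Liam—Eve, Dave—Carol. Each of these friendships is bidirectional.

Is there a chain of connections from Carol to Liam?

Explore from Carol.
Distance 1: reach Dave, Ivan.
Distance 2: reach Eve, Liam.
Found Liam.

Yes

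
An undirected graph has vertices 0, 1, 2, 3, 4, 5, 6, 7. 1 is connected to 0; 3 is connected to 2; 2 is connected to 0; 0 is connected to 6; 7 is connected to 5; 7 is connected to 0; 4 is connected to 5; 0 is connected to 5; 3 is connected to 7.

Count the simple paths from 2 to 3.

2–0–5–7–3
2–0–7–3
2–3

3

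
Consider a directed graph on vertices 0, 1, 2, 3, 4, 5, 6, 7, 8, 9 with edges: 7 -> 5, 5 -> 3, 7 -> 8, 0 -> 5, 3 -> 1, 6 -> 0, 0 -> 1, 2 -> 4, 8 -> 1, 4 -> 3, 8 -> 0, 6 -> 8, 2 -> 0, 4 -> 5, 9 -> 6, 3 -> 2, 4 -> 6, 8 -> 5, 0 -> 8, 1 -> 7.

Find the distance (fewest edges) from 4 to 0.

2

Distance 0: 4.
Distance 1: 3, 5, 6.
Distance 2: 0, 1, 2, 8 — contains 0.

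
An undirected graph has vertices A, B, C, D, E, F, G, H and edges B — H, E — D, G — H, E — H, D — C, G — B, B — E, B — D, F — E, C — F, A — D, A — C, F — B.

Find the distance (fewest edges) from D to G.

2

Distance 0: D.
Distance 1: A, B, C, E.
Distance 2: F, G, H — contains G.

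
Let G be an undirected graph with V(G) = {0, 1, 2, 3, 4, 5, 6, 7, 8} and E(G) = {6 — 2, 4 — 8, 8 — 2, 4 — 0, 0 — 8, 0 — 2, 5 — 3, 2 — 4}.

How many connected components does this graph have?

From 0: component {0, 2, 4, 6, 8}.
From 1: component {1}.
From 3: component {3, 5}.
From 7: component {7}.
That's 4 components.

4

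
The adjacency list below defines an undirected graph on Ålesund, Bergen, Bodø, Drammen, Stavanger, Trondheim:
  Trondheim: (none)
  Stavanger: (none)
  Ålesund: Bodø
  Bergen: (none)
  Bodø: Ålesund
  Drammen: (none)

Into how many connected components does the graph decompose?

5

From Ålesund: component {Ålesund, Bodø}.
From Bergen: component {Bergen}.
From Drammen: component {Drammen}.
From Stavanger: component {Stavanger}.
From Trondheim: component {Trondheim}.
That's 5 components.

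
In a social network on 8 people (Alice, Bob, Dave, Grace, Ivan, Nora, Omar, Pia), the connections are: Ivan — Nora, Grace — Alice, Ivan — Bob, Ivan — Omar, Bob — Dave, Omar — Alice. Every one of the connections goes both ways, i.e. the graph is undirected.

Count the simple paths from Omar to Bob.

Omar–Ivan–Bob

1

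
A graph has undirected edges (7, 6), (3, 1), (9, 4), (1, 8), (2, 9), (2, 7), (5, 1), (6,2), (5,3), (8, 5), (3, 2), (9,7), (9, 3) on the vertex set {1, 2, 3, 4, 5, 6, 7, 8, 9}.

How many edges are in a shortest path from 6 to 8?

Distance 0: 6.
Distance 1: 2, 7.
Distance 2: 3, 9.
Distance 3: 1, 4, 5.
Distance 4: 8 — contains 8.

4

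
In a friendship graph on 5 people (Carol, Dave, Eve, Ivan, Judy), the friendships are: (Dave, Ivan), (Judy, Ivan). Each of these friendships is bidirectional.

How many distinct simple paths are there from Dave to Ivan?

Dave–Ivan

1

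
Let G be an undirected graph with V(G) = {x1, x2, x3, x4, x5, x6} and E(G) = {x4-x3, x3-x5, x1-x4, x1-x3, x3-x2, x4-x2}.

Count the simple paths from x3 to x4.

x3–x1–x4
x3–x2–x4
x3–x4

3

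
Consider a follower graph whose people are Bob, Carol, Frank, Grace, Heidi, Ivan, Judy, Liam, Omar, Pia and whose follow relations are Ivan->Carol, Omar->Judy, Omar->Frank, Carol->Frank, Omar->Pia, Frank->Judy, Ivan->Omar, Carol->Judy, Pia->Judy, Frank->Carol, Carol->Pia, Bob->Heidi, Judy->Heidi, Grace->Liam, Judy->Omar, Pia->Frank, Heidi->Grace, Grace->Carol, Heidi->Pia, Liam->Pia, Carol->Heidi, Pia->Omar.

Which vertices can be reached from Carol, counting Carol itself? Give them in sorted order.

Start at Carol.
Its neighbours: Frank, Heidi, Judy, Pia.
Then their neighbours: Grace, Omar.
Then next layer: Liam.
Nothing further is reachable.

Carol, Frank, Grace, Heidi, Judy, Liam, Omar, Pia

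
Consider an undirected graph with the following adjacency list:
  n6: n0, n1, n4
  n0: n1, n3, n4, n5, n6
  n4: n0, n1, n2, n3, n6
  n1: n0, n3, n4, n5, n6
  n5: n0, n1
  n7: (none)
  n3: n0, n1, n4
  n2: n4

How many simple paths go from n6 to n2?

15

n6–n0–n1–n3–n4–n2
n6–n0–n1–n4–n2
n6–n0–n3–n1–n4–n2
n6–n0–n3–n4–n2
n6–n0–n4–n2
n6–n0–n5–n1–n3–n4–n2
n6–n0–n5–n1–n4–n2
n6–n1–n0–n3–n4–n2
n6–n1–n0–n4–n2
n6–n1–n3–n0–n4–n2
n6–n1–n3–n4–n2
n6–n1–n4–n2
n6–n1–n5–n0–n3–n4–n2
n6–n1–n5–n0–n4–n2
n6–n4–n2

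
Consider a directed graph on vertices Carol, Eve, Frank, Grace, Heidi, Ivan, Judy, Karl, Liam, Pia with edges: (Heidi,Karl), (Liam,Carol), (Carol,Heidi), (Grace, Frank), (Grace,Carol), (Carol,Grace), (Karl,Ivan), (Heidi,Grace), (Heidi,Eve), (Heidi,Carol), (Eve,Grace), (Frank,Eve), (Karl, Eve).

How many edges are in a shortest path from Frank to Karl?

Distance 0: Frank.
Distance 1: Eve.
Distance 2: Grace.
Distance 3: Carol.
Distance 4: Heidi.
Distance 5: Karl — contains Karl.

5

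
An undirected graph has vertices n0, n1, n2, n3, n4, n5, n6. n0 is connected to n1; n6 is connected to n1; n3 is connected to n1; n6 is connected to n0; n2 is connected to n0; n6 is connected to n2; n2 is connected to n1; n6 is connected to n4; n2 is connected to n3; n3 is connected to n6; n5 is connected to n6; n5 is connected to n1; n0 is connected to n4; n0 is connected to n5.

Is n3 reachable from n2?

Explore from n2.
Distance 1: reach n0, n1, n3, n6.
Found n3.

Yes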